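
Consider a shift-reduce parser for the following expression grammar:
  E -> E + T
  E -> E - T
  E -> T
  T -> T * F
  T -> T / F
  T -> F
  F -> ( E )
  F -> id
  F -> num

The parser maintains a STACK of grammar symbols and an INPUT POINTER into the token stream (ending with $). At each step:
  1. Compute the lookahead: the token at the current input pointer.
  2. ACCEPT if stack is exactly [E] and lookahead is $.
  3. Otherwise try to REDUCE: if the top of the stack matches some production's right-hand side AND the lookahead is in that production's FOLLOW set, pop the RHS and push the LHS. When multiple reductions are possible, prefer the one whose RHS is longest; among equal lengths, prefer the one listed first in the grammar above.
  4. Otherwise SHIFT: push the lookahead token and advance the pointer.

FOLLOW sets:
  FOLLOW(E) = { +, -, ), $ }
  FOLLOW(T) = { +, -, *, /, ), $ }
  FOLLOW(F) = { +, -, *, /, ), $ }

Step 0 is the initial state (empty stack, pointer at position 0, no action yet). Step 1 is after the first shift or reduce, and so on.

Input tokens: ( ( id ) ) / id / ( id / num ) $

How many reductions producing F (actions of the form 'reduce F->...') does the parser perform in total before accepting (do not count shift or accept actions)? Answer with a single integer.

Answer: 7

Derivation:
Step 1: shift (. Stack=[(] ptr=1 lookahead=( remaining=[( id ) ) / id / ( id / num ) $]
Step 2: shift (. Stack=[( (] ptr=2 lookahead=id remaining=[id ) ) / id / ( id / num ) $]
Step 3: shift id. Stack=[( ( id] ptr=3 lookahead=) remaining=[) ) / id / ( id / num ) $]
Step 4: reduce F->id. Stack=[( ( F] ptr=3 lookahead=) remaining=[) ) / id / ( id / num ) $]
Step 5: reduce T->F. Stack=[( ( T] ptr=3 lookahead=) remaining=[) ) / id / ( id / num ) $]
Step 6: reduce E->T. Stack=[( ( E] ptr=3 lookahead=) remaining=[) ) / id / ( id / num ) $]
Step 7: shift ). Stack=[( ( E )] ptr=4 lookahead=) remaining=[) / id / ( id / num ) $]
Step 8: reduce F->( E ). Stack=[( F] ptr=4 lookahead=) remaining=[) / id / ( id / num ) $]
Step 9: reduce T->F. Stack=[( T] ptr=4 lookahead=) remaining=[) / id / ( id / num ) $]
Step 10: reduce E->T. Stack=[( E] ptr=4 lookahead=) remaining=[) / id / ( id / num ) $]
Step 11: shift ). Stack=[( E )] ptr=5 lookahead=/ remaining=[/ id / ( id / num ) $]
Step 12: reduce F->( E ). Stack=[F] ptr=5 lookahead=/ remaining=[/ id / ( id / num ) $]
Step 13: reduce T->F. Stack=[T] ptr=5 lookahead=/ remaining=[/ id / ( id / num ) $]
Step 14: shift /. Stack=[T /] ptr=6 lookahead=id remaining=[id / ( id / num ) $]
Step 15: shift id. Stack=[T / id] ptr=7 lookahead=/ remaining=[/ ( id / num ) $]
Step 16: reduce F->id. Stack=[T / F] ptr=7 lookahead=/ remaining=[/ ( id / num ) $]
Step 17: reduce T->T / F. Stack=[T] ptr=7 lookahead=/ remaining=[/ ( id / num ) $]
Step 18: shift /. Stack=[T /] ptr=8 lookahead=( remaining=[( id / num ) $]
Step 19: shift (. Stack=[T / (] ptr=9 lookahead=id remaining=[id / num ) $]
Step 20: shift id. Stack=[T / ( id] ptr=10 lookahead=/ remaining=[/ num ) $]
Step 21: reduce F->id. Stack=[T / ( F] ptr=10 lookahead=/ remaining=[/ num ) $]
Step 22: reduce T->F. Stack=[T / ( T] ptr=10 lookahead=/ remaining=[/ num ) $]
Step 23: shift /. Stack=[T / ( T /] ptr=11 lookahead=num remaining=[num ) $]
Step 24: shift num. Stack=[T / ( T / num] ptr=12 lookahead=) remaining=[) $]
Step 25: reduce F->num. Stack=[T / ( T / F] ptr=12 lookahead=) remaining=[) $]
Step 26: reduce T->T / F. Stack=[T / ( T] ptr=12 lookahead=) remaining=[) $]
Step 27: reduce E->T. Stack=[T / ( E] ptr=12 lookahead=) remaining=[) $]
Step 28: shift ). Stack=[T / ( E )] ptr=13 lookahead=$ remaining=[$]
Step 29: reduce F->( E ). Stack=[T / F] ptr=13 lookahead=$ remaining=[$]
Step 30: reduce T->T / F. Stack=[T] ptr=13 lookahead=$ remaining=[$]
Step 31: reduce E->T. Stack=[E] ptr=13 lookahead=$ remaining=[$]
Step 32: accept. Stack=[E] ptr=13 lookahead=$ remaining=[$]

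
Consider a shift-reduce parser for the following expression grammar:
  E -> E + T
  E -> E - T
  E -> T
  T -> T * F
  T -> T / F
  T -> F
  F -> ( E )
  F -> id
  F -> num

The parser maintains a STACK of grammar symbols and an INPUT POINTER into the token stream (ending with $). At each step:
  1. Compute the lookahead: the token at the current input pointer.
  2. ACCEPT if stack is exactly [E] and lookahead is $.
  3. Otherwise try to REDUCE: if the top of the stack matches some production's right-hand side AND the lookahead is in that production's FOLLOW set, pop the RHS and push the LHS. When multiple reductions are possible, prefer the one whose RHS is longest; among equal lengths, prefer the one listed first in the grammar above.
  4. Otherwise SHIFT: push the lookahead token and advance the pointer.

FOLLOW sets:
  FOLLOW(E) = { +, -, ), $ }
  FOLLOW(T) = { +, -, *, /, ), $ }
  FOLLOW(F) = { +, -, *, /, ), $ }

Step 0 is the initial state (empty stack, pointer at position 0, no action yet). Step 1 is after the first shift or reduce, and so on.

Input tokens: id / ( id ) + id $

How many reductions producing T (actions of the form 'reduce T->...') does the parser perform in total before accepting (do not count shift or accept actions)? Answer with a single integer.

Answer: 4

Derivation:
Step 1: shift id. Stack=[id] ptr=1 lookahead=/ remaining=[/ ( id ) + id $]
Step 2: reduce F->id. Stack=[F] ptr=1 lookahead=/ remaining=[/ ( id ) + id $]
Step 3: reduce T->F. Stack=[T] ptr=1 lookahead=/ remaining=[/ ( id ) + id $]
Step 4: shift /. Stack=[T /] ptr=2 lookahead=( remaining=[( id ) + id $]
Step 5: shift (. Stack=[T / (] ptr=3 lookahead=id remaining=[id ) + id $]
Step 6: shift id. Stack=[T / ( id] ptr=4 lookahead=) remaining=[) + id $]
Step 7: reduce F->id. Stack=[T / ( F] ptr=4 lookahead=) remaining=[) + id $]
Step 8: reduce T->F. Stack=[T / ( T] ptr=4 lookahead=) remaining=[) + id $]
Step 9: reduce E->T. Stack=[T / ( E] ptr=4 lookahead=) remaining=[) + id $]
Step 10: shift ). Stack=[T / ( E )] ptr=5 lookahead=+ remaining=[+ id $]
Step 11: reduce F->( E ). Stack=[T / F] ptr=5 lookahead=+ remaining=[+ id $]
Step 12: reduce T->T / F. Stack=[T] ptr=5 lookahead=+ remaining=[+ id $]
Step 13: reduce E->T. Stack=[E] ptr=5 lookahead=+ remaining=[+ id $]
Step 14: shift +. Stack=[E +] ptr=6 lookahead=id remaining=[id $]
Step 15: shift id. Stack=[E + id] ptr=7 lookahead=$ remaining=[$]
Step 16: reduce F->id. Stack=[E + F] ptr=7 lookahead=$ remaining=[$]
Step 17: reduce T->F. Stack=[E + T] ptr=7 lookahead=$ remaining=[$]
Step 18: reduce E->E + T. Stack=[E] ptr=7 lookahead=$ remaining=[$]
Step 19: accept. Stack=[E] ptr=7 lookahead=$ remaining=[$]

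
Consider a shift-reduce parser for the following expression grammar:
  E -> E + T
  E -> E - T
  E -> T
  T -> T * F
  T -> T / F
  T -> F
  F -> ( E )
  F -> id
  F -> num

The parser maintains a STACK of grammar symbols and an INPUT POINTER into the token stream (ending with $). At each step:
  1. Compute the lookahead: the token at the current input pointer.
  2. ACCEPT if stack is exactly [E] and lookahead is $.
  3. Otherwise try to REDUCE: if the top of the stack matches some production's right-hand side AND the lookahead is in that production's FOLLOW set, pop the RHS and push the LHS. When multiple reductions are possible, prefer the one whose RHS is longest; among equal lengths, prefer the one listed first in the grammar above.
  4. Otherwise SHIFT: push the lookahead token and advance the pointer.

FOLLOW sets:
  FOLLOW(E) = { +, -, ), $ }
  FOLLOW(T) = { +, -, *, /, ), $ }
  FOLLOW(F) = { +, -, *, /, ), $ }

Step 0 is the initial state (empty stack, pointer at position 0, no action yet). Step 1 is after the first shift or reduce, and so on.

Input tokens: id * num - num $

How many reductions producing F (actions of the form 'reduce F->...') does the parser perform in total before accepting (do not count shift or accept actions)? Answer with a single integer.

Answer: 3

Derivation:
Step 1: shift id. Stack=[id] ptr=1 lookahead=* remaining=[* num - num $]
Step 2: reduce F->id. Stack=[F] ptr=1 lookahead=* remaining=[* num - num $]
Step 3: reduce T->F. Stack=[T] ptr=1 lookahead=* remaining=[* num - num $]
Step 4: shift *. Stack=[T *] ptr=2 lookahead=num remaining=[num - num $]
Step 5: shift num. Stack=[T * num] ptr=3 lookahead=- remaining=[- num $]
Step 6: reduce F->num. Stack=[T * F] ptr=3 lookahead=- remaining=[- num $]
Step 7: reduce T->T * F. Stack=[T] ptr=3 lookahead=- remaining=[- num $]
Step 8: reduce E->T. Stack=[E] ptr=3 lookahead=- remaining=[- num $]
Step 9: shift -. Stack=[E -] ptr=4 lookahead=num remaining=[num $]
Step 10: shift num. Stack=[E - num] ptr=5 lookahead=$ remaining=[$]
Step 11: reduce F->num. Stack=[E - F] ptr=5 lookahead=$ remaining=[$]
Step 12: reduce T->F. Stack=[E - T] ptr=5 lookahead=$ remaining=[$]
Step 13: reduce E->E - T. Stack=[E] ptr=5 lookahead=$ remaining=[$]
Step 14: accept. Stack=[E] ptr=5 lookahead=$ remaining=[$]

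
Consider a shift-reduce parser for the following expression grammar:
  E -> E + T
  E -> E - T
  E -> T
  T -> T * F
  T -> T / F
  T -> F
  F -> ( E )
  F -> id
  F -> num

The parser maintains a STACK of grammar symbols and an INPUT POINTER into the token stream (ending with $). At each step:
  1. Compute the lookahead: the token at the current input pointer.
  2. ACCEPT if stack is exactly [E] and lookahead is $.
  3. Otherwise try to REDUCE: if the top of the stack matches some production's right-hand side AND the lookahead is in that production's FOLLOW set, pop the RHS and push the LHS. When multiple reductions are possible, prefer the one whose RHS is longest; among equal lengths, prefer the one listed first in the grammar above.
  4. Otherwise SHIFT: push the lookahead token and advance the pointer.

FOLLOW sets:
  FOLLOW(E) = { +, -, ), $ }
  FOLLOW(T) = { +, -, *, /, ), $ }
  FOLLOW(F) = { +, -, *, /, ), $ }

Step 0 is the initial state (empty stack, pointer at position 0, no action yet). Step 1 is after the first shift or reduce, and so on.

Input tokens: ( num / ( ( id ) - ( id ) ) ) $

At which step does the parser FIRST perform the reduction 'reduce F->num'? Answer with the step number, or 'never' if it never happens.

Step 1: shift (. Stack=[(] ptr=1 lookahead=num remaining=[num / ( ( id ) - ( id ) ) ) $]
Step 2: shift num. Stack=[( num] ptr=2 lookahead=/ remaining=[/ ( ( id ) - ( id ) ) ) $]
Step 3: reduce F->num. Stack=[( F] ptr=2 lookahead=/ remaining=[/ ( ( id ) - ( id ) ) ) $]

Answer: 3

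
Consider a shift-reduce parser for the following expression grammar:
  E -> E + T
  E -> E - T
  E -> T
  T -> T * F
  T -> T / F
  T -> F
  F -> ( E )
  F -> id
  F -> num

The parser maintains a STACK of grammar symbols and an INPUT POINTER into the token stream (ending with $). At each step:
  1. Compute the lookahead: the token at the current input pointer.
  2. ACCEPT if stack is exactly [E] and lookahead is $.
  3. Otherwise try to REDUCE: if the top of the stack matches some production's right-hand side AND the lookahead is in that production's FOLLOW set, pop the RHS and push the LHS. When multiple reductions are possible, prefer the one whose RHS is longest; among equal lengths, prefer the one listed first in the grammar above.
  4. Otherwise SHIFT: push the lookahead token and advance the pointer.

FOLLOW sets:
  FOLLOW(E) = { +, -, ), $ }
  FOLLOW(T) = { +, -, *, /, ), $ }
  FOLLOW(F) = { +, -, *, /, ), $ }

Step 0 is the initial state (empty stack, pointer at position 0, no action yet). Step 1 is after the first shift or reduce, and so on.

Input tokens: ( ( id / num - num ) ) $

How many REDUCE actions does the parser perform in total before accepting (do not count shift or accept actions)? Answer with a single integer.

Answer: 14

Derivation:
Step 1: shift (. Stack=[(] ptr=1 lookahead=( remaining=[( id / num - num ) ) $]
Step 2: shift (. Stack=[( (] ptr=2 lookahead=id remaining=[id / num - num ) ) $]
Step 3: shift id. Stack=[( ( id] ptr=3 lookahead=/ remaining=[/ num - num ) ) $]
Step 4: reduce F->id. Stack=[( ( F] ptr=3 lookahead=/ remaining=[/ num - num ) ) $]
Step 5: reduce T->F. Stack=[( ( T] ptr=3 lookahead=/ remaining=[/ num - num ) ) $]
Step 6: shift /. Stack=[( ( T /] ptr=4 lookahead=num remaining=[num - num ) ) $]
Step 7: shift num. Stack=[( ( T / num] ptr=5 lookahead=- remaining=[- num ) ) $]
Step 8: reduce F->num. Stack=[( ( T / F] ptr=5 lookahead=- remaining=[- num ) ) $]
Step 9: reduce T->T / F. Stack=[( ( T] ptr=5 lookahead=- remaining=[- num ) ) $]
Step 10: reduce E->T. Stack=[( ( E] ptr=5 lookahead=- remaining=[- num ) ) $]
Step 11: shift -. Stack=[( ( E -] ptr=6 lookahead=num remaining=[num ) ) $]
Step 12: shift num. Stack=[( ( E - num] ptr=7 lookahead=) remaining=[) ) $]
Step 13: reduce F->num. Stack=[( ( E - F] ptr=7 lookahead=) remaining=[) ) $]
Step 14: reduce T->F. Stack=[( ( E - T] ptr=7 lookahead=) remaining=[) ) $]
Step 15: reduce E->E - T. Stack=[( ( E] ptr=7 lookahead=) remaining=[) ) $]
Step 16: shift ). Stack=[( ( E )] ptr=8 lookahead=) remaining=[) $]
Step 17: reduce F->( E ). Stack=[( F] ptr=8 lookahead=) remaining=[) $]
Step 18: reduce T->F. Stack=[( T] ptr=8 lookahead=) remaining=[) $]
Step 19: reduce E->T. Stack=[( E] ptr=8 lookahead=) remaining=[) $]
Step 20: shift ). Stack=[( E )] ptr=9 lookahead=$ remaining=[$]
Step 21: reduce F->( E ). Stack=[F] ptr=9 lookahead=$ remaining=[$]
Step 22: reduce T->F. Stack=[T] ptr=9 lookahead=$ remaining=[$]
Step 23: reduce E->T. Stack=[E] ptr=9 lookahead=$ remaining=[$]
Step 24: accept. Stack=[E] ptr=9 lookahead=$ remaining=[$]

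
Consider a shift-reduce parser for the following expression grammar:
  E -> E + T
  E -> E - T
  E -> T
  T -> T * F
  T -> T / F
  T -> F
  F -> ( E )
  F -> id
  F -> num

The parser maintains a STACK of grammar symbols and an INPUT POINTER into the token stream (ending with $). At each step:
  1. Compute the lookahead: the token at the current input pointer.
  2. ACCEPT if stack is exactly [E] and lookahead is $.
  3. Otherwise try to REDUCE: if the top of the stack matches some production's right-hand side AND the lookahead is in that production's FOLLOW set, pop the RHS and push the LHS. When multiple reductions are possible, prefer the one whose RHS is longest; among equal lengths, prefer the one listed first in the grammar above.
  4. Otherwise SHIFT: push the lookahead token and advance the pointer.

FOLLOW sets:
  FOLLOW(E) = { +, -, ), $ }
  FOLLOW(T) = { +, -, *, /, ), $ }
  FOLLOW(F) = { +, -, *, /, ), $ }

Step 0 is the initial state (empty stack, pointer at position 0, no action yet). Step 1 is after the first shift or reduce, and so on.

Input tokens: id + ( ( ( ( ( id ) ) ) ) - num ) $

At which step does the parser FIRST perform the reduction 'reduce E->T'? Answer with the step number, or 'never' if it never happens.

Step 1: shift id. Stack=[id] ptr=1 lookahead=+ remaining=[+ ( ( ( ( ( id ) ) ) ) - num ) $]
Step 2: reduce F->id. Stack=[F] ptr=1 lookahead=+ remaining=[+ ( ( ( ( ( id ) ) ) ) - num ) $]
Step 3: reduce T->F. Stack=[T] ptr=1 lookahead=+ remaining=[+ ( ( ( ( ( id ) ) ) ) - num ) $]
Step 4: reduce E->T. Stack=[E] ptr=1 lookahead=+ remaining=[+ ( ( ( ( ( id ) ) ) ) - num ) $]

Answer: 4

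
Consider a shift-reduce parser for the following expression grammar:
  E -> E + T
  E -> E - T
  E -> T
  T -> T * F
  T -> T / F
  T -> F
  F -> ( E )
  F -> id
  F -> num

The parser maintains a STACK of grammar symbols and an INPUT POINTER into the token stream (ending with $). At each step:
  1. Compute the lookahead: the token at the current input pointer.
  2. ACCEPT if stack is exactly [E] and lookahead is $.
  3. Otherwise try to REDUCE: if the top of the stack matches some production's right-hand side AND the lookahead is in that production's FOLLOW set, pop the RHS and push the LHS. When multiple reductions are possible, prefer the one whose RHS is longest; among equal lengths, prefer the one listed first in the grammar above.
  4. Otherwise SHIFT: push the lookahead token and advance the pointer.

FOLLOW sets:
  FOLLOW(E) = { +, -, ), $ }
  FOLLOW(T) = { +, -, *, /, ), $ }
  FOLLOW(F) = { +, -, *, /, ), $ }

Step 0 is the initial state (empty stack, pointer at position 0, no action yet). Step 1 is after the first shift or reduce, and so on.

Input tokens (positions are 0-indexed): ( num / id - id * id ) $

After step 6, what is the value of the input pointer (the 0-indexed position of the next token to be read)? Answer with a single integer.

Answer: 4

Derivation:
Step 1: shift (. Stack=[(] ptr=1 lookahead=num remaining=[num / id - id * id ) $]
Step 2: shift num. Stack=[( num] ptr=2 lookahead=/ remaining=[/ id - id * id ) $]
Step 3: reduce F->num. Stack=[( F] ptr=2 lookahead=/ remaining=[/ id - id * id ) $]
Step 4: reduce T->F. Stack=[( T] ptr=2 lookahead=/ remaining=[/ id - id * id ) $]
Step 5: shift /. Stack=[( T /] ptr=3 lookahead=id remaining=[id - id * id ) $]
Step 6: shift id. Stack=[( T / id] ptr=4 lookahead=- remaining=[- id * id ) $]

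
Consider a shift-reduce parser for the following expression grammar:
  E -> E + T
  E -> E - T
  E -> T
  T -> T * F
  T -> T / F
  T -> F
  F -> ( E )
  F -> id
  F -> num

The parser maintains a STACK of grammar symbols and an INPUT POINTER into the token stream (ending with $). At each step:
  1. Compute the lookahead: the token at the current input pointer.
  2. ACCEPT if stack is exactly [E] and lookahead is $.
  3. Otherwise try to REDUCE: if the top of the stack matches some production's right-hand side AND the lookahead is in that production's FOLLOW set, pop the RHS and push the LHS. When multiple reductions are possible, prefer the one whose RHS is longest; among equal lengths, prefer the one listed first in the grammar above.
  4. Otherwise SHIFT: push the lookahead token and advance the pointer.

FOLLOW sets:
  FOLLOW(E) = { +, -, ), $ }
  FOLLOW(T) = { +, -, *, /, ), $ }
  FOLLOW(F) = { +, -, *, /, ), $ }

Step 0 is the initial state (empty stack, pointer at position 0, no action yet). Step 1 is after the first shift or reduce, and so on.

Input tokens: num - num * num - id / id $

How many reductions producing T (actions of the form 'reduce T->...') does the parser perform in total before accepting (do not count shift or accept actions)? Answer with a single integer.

Step 1: shift num. Stack=[num] ptr=1 lookahead=- remaining=[- num * num - id / id $]
Step 2: reduce F->num. Stack=[F] ptr=1 lookahead=- remaining=[- num * num - id / id $]
Step 3: reduce T->F. Stack=[T] ptr=1 lookahead=- remaining=[- num * num - id / id $]
Step 4: reduce E->T. Stack=[E] ptr=1 lookahead=- remaining=[- num * num - id / id $]
Step 5: shift -. Stack=[E -] ptr=2 lookahead=num remaining=[num * num - id / id $]
Step 6: shift num. Stack=[E - num] ptr=3 lookahead=* remaining=[* num - id / id $]
Step 7: reduce F->num. Stack=[E - F] ptr=3 lookahead=* remaining=[* num - id / id $]
Step 8: reduce T->F. Stack=[E - T] ptr=3 lookahead=* remaining=[* num - id / id $]
Step 9: shift *. Stack=[E - T *] ptr=4 lookahead=num remaining=[num - id / id $]
Step 10: shift num. Stack=[E - T * num] ptr=5 lookahead=- remaining=[- id / id $]
Step 11: reduce F->num. Stack=[E - T * F] ptr=5 lookahead=- remaining=[- id / id $]
Step 12: reduce T->T * F. Stack=[E - T] ptr=5 lookahead=- remaining=[- id / id $]
Step 13: reduce E->E - T. Stack=[E] ptr=5 lookahead=- remaining=[- id / id $]
Step 14: shift -. Stack=[E -] ptr=6 lookahead=id remaining=[id / id $]
Step 15: shift id. Stack=[E - id] ptr=7 lookahead=/ remaining=[/ id $]
Step 16: reduce F->id. Stack=[E - F] ptr=7 lookahead=/ remaining=[/ id $]
Step 17: reduce T->F. Stack=[E - T] ptr=7 lookahead=/ remaining=[/ id $]
Step 18: shift /. Stack=[E - T /] ptr=8 lookahead=id remaining=[id $]
Step 19: shift id. Stack=[E - T / id] ptr=9 lookahead=$ remaining=[$]
Step 20: reduce F->id. Stack=[E - T / F] ptr=9 lookahead=$ remaining=[$]
Step 21: reduce T->T / F. Stack=[E - T] ptr=9 lookahead=$ remaining=[$]
Step 22: reduce E->E - T. Stack=[E] ptr=9 lookahead=$ remaining=[$]
Step 23: accept. Stack=[E] ptr=9 lookahead=$ remaining=[$]

Answer: 5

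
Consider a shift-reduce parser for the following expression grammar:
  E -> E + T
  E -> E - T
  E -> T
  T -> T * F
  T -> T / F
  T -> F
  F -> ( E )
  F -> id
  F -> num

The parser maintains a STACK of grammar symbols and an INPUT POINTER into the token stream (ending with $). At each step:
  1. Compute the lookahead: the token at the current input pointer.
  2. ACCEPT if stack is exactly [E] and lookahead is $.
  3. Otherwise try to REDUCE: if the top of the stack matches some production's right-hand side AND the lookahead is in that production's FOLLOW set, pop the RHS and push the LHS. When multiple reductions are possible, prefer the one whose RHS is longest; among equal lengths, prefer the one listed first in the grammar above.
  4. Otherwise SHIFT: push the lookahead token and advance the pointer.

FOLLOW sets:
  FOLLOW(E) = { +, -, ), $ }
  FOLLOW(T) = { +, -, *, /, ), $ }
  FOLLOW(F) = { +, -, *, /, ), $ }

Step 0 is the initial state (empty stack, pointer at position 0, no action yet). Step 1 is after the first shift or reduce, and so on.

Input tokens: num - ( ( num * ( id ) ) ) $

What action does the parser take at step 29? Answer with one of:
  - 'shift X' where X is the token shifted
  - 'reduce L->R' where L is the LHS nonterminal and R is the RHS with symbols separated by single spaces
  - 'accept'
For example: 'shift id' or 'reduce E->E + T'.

Step 1: shift num. Stack=[num] ptr=1 lookahead=- remaining=[- ( ( num * ( id ) ) ) $]
Step 2: reduce F->num. Stack=[F] ptr=1 lookahead=- remaining=[- ( ( num * ( id ) ) ) $]
Step 3: reduce T->F. Stack=[T] ptr=1 lookahead=- remaining=[- ( ( num * ( id ) ) ) $]
Step 4: reduce E->T. Stack=[E] ptr=1 lookahead=- remaining=[- ( ( num * ( id ) ) ) $]
Step 5: shift -. Stack=[E -] ptr=2 lookahead=( remaining=[( ( num * ( id ) ) ) $]
Step 6: shift (. Stack=[E - (] ptr=3 lookahead=( remaining=[( num * ( id ) ) ) $]
Step 7: shift (. Stack=[E - ( (] ptr=4 lookahead=num remaining=[num * ( id ) ) ) $]
Step 8: shift num. Stack=[E - ( ( num] ptr=5 lookahead=* remaining=[* ( id ) ) ) $]
Step 9: reduce F->num. Stack=[E - ( ( F] ptr=5 lookahead=* remaining=[* ( id ) ) ) $]
Step 10: reduce T->F. Stack=[E - ( ( T] ptr=5 lookahead=* remaining=[* ( id ) ) ) $]
Step 11: shift *. Stack=[E - ( ( T *] ptr=6 lookahead=( remaining=[( id ) ) ) $]
Step 12: shift (. Stack=[E - ( ( T * (] ptr=7 lookahead=id remaining=[id ) ) ) $]
Step 13: shift id. Stack=[E - ( ( T * ( id] ptr=8 lookahead=) remaining=[) ) ) $]
Step 14: reduce F->id. Stack=[E - ( ( T * ( F] ptr=8 lookahead=) remaining=[) ) ) $]
Step 15: reduce T->F. Stack=[E - ( ( T * ( T] ptr=8 lookahead=) remaining=[) ) ) $]
Step 16: reduce E->T. Stack=[E - ( ( T * ( E] ptr=8 lookahead=) remaining=[) ) ) $]
Step 17: shift ). Stack=[E - ( ( T * ( E )] ptr=9 lookahead=) remaining=[) ) $]
Step 18: reduce F->( E ). Stack=[E - ( ( T * F] ptr=9 lookahead=) remaining=[) ) $]
Step 19: reduce T->T * F. Stack=[E - ( ( T] ptr=9 lookahead=) remaining=[) ) $]
Step 20: reduce E->T. Stack=[E - ( ( E] ptr=9 lookahead=) remaining=[) ) $]
Step 21: shift ). Stack=[E - ( ( E )] ptr=10 lookahead=) remaining=[) $]
Step 22: reduce F->( E ). Stack=[E - ( F] ptr=10 lookahead=) remaining=[) $]
Step 23: reduce T->F. Stack=[E - ( T] ptr=10 lookahead=) remaining=[) $]
Step 24: reduce E->T. Stack=[E - ( E] ptr=10 lookahead=) remaining=[) $]
Step 25: shift ). Stack=[E - ( E )] ptr=11 lookahead=$ remaining=[$]
Step 26: reduce F->( E ). Stack=[E - F] ptr=11 lookahead=$ remaining=[$]
Step 27: reduce T->F. Stack=[E - T] ptr=11 lookahead=$ remaining=[$]
Step 28: reduce E->E - T. Stack=[E] ptr=11 lookahead=$ remaining=[$]
Step 29: accept. Stack=[E] ptr=11 lookahead=$ remaining=[$]

Answer: accept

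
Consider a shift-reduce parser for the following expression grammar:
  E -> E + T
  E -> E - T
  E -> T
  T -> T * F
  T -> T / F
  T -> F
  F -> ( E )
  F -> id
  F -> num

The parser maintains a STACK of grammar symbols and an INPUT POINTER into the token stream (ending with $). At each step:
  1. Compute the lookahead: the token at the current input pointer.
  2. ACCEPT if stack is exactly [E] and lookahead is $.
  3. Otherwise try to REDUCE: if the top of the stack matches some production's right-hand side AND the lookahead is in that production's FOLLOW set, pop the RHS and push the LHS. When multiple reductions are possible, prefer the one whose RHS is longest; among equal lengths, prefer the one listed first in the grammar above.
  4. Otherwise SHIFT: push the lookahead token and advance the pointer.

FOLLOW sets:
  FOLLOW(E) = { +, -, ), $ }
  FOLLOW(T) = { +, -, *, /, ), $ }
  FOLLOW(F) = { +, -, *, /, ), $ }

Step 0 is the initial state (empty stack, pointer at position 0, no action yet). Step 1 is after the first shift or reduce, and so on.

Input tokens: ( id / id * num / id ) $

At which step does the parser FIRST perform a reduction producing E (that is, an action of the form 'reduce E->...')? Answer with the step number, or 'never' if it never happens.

Answer: 17

Derivation:
Step 1: shift (. Stack=[(] ptr=1 lookahead=id remaining=[id / id * num / id ) $]
Step 2: shift id. Stack=[( id] ptr=2 lookahead=/ remaining=[/ id * num / id ) $]
Step 3: reduce F->id. Stack=[( F] ptr=2 lookahead=/ remaining=[/ id * num / id ) $]
Step 4: reduce T->F. Stack=[( T] ptr=2 lookahead=/ remaining=[/ id * num / id ) $]
Step 5: shift /. Stack=[( T /] ptr=3 lookahead=id remaining=[id * num / id ) $]
Step 6: shift id. Stack=[( T / id] ptr=4 lookahead=* remaining=[* num / id ) $]
Step 7: reduce F->id. Stack=[( T / F] ptr=4 lookahead=* remaining=[* num / id ) $]
Step 8: reduce T->T / F. Stack=[( T] ptr=4 lookahead=* remaining=[* num / id ) $]
Step 9: shift *. Stack=[( T *] ptr=5 lookahead=num remaining=[num / id ) $]
Step 10: shift num. Stack=[( T * num] ptr=6 lookahead=/ remaining=[/ id ) $]
Step 11: reduce F->num. Stack=[( T * F] ptr=6 lookahead=/ remaining=[/ id ) $]
Step 12: reduce T->T * F. Stack=[( T] ptr=6 lookahead=/ remaining=[/ id ) $]
Step 13: shift /. Stack=[( T /] ptr=7 lookahead=id remaining=[id ) $]
Step 14: shift id. Stack=[( T / id] ptr=8 lookahead=) remaining=[) $]
Step 15: reduce F->id. Stack=[( T / F] ptr=8 lookahead=) remaining=[) $]
Step 16: reduce T->T / F. Stack=[( T] ptr=8 lookahead=) remaining=[) $]
Step 17: reduce E->T. Stack=[( E] ptr=8 lookahead=) remaining=[) $]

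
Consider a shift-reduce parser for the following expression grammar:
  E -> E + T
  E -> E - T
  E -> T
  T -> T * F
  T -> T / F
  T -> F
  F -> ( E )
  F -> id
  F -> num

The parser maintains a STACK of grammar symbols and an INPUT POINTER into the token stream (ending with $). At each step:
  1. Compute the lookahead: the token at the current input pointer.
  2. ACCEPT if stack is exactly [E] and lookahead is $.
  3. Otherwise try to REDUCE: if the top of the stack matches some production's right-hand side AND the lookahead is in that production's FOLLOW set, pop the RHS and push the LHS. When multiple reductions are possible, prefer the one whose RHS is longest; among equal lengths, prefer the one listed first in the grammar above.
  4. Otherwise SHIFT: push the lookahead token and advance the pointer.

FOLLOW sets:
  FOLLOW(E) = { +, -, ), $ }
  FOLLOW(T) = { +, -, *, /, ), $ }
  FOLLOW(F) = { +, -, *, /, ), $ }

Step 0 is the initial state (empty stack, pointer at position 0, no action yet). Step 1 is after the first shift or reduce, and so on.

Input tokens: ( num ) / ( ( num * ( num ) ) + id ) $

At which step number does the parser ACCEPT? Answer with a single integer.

Answer: 38

Derivation:
Step 1: shift (. Stack=[(] ptr=1 lookahead=num remaining=[num ) / ( ( num * ( num ) ) + id ) $]
Step 2: shift num. Stack=[( num] ptr=2 lookahead=) remaining=[) / ( ( num * ( num ) ) + id ) $]
Step 3: reduce F->num. Stack=[( F] ptr=2 lookahead=) remaining=[) / ( ( num * ( num ) ) + id ) $]
Step 4: reduce T->F. Stack=[( T] ptr=2 lookahead=) remaining=[) / ( ( num * ( num ) ) + id ) $]
Step 5: reduce E->T. Stack=[( E] ptr=2 lookahead=) remaining=[) / ( ( num * ( num ) ) + id ) $]
Step 6: shift ). Stack=[( E )] ptr=3 lookahead=/ remaining=[/ ( ( num * ( num ) ) + id ) $]
Step 7: reduce F->( E ). Stack=[F] ptr=3 lookahead=/ remaining=[/ ( ( num * ( num ) ) + id ) $]
Step 8: reduce T->F. Stack=[T] ptr=3 lookahead=/ remaining=[/ ( ( num * ( num ) ) + id ) $]
Step 9: shift /. Stack=[T /] ptr=4 lookahead=( remaining=[( ( num * ( num ) ) + id ) $]
Step 10: shift (. Stack=[T / (] ptr=5 lookahead=( remaining=[( num * ( num ) ) + id ) $]
Step 11: shift (. Stack=[T / ( (] ptr=6 lookahead=num remaining=[num * ( num ) ) + id ) $]
Step 12: shift num. Stack=[T / ( ( num] ptr=7 lookahead=* remaining=[* ( num ) ) + id ) $]
Step 13: reduce F->num. Stack=[T / ( ( F] ptr=7 lookahead=* remaining=[* ( num ) ) + id ) $]
Step 14: reduce T->F. Stack=[T / ( ( T] ptr=7 lookahead=* remaining=[* ( num ) ) + id ) $]
Step 15: shift *. Stack=[T / ( ( T *] ptr=8 lookahead=( remaining=[( num ) ) + id ) $]
Step 16: shift (. Stack=[T / ( ( T * (] ptr=9 lookahead=num remaining=[num ) ) + id ) $]
Step 17: shift num. Stack=[T / ( ( T * ( num] ptr=10 lookahead=) remaining=[) ) + id ) $]
Step 18: reduce F->num. Stack=[T / ( ( T * ( F] ptr=10 lookahead=) remaining=[) ) + id ) $]
Step 19: reduce T->F. Stack=[T / ( ( T * ( T] ptr=10 lookahead=) remaining=[) ) + id ) $]
Step 20: reduce E->T. Stack=[T / ( ( T * ( E] ptr=10 lookahead=) remaining=[) ) + id ) $]
Step 21: shift ). Stack=[T / ( ( T * ( E )] ptr=11 lookahead=) remaining=[) + id ) $]
Step 22: reduce F->( E ). Stack=[T / ( ( T * F] ptr=11 lookahead=) remaining=[) + id ) $]
Step 23: reduce T->T * F. Stack=[T / ( ( T] ptr=11 lookahead=) remaining=[) + id ) $]
Step 24: reduce E->T. Stack=[T / ( ( E] ptr=11 lookahead=) remaining=[) + id ) $]
Step 25: shift ). Stack=[T / ( ( E )] ptr=12 lookahead=+ remaining=[+ id ) $]
Step 26: reduce F->( E ). Stack=[T / ( F] ptr=12 lookahead=+ remaining=[+ id ) $]
Step 27: reduce T->F. Stack=[T / ( T] ptr=12 lookahead=+ remaining=[+ id ) $]
Step 28: reduce E->T. Stack=[T / ( E] ptr=12 lookahead=+ remaining=[+ id ) $]
Step 29: shift +. Stack=[T / ( E +] ptr=13 lookahead=id remaining=[id ) $]
Step 30: shift id. Stack=[T / ( E + id] ptr=14 lookahead=) remaining=[) $]
Step 31: reduce F->id. Stack=[T / ( E + F] ptr=14 lookahead=) remaining=[) $]
Step 32: reduce T->F. Stack=[T / ( E + T] ptr=14 lookahead=) remaining=[) $]
Step 33: reduce E->E + T. Stack=[T / ( E] ptr=14 lookahead=) remaining=[) $]
Step 34: shift ). Stack=[T / ( E )] ptr=15 lookahead=$ remaining=[$]
Step 35: reduce F->( E ). Stack=[T / F] ptr=15 lookahead=$ remaining=[$]
Step 36: reduce T->T / F. Stack=[T] ptr=15 lookahead=$ remaining=[$]
Step 37: reduce E->T. Stack=[E] ptr=15 lookahead=$ remaining=[$]
Step 38: accept. Stack=[E] ptr=15 lookahead=$ remaining=[$]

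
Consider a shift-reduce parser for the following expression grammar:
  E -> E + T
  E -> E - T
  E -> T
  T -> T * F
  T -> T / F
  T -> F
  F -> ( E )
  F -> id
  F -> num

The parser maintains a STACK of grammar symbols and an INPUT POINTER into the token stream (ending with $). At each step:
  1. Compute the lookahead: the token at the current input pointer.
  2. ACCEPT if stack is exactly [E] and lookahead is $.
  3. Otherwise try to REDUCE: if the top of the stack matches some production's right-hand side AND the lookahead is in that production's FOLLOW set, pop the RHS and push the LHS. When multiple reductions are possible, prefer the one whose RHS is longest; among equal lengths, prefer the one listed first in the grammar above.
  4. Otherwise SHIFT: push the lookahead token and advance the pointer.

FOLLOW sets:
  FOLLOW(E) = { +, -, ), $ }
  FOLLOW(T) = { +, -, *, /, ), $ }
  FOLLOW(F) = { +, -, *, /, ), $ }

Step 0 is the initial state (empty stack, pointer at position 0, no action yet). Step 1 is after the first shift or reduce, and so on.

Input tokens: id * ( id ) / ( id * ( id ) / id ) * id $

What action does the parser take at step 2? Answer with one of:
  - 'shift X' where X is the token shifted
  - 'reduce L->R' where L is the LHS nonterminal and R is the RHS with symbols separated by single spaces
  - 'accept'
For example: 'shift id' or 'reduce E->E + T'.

Step 1: shift id. Stack=[id] ptr=1 lookahead=* remaining=[* ( id ) / ( id * ( id ) / id ) * id $]
Step 2: reduce F->id. Stack=[F] ptr=1 lookahead=* remaining=[* ( id ) / ( id * ( id ) / id ) * id $]

Answer: reduce F->id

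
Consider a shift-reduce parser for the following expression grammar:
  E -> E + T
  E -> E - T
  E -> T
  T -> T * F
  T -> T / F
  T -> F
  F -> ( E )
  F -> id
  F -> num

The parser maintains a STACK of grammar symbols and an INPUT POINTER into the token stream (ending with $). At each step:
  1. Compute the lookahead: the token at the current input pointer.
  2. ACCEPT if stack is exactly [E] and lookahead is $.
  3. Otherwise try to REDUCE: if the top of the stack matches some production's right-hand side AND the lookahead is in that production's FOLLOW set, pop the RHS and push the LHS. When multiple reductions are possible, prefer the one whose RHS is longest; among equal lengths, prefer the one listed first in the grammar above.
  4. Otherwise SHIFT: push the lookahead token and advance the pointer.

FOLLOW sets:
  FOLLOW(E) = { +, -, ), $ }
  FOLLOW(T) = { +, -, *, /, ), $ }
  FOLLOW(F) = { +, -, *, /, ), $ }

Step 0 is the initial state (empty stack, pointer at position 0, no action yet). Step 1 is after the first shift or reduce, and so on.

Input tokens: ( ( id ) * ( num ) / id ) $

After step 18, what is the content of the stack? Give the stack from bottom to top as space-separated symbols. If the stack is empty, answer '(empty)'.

Step 1: shift (. Stack=[(] ptr=1 lookahead=( remaining=[( id ) * ( num ) / id ) $]
Step 2: shift (. Stack=[( (] ptr=2 lookahead=id remaining=[id ) * ( num ) / id ) $]
Step 3: shift id. Stack=[( ( id] ptr=3 lookahead=) remaining=[) * ( num ) / id ) $]
Step 4: reduce F->id. Stack=[( ( F] ptr=3 lookahead=) remaining=[) * ( num ) / id ) $]
Step 5: reduce T->F. Stack=[( ( T] ptr=3 lookahead=) remaining=[) * ( num ) / id ) $]
Step 6: reduce E->T. Stack=[( ( E] ptr=3 lookahead=) remaining=[) * ( num ) / id ) $]
Step 7: shift ). Stack=[( ( E )] ptr=4 lookahead=* remaining=[* ( num ) / id ) $]
Step 8: reduce F->( E ). Stack=[( F] ptr=4 lookahead=* remaining=[* ( num ) / id ) $]
Step 9: reduce T->F. Stack=[( T] ptr=4 lookahead=* remaining=[* ( num ) / id ) $]
Step 10: shift *. Stack=[( T *] ptr=5 lookahead=( remaining=[( num ) / id ) $]
Step 11: shift (. Stack=[( T * (] ptr=6 lookahead=num remaining=[num ) / id ) $]
Step 12: shift num. Stack=[( T * ( num] ptr=7 lookahead=) remaining=[) / id ) $]
Step 13: reduce F->num. Stack=[( T * ( F] ptr=7 lookahead=) remaining=[) / id ) $]
Step 14: reduce T->F. Stack=[( T * ( T] ptr=7 lookahead=) remaining=[) / id ) $]
Step 15: reduce E->T. Stack=[( T * ( E] ptr=7 lookahead=) remaining=[) / id ) $]
Step 16: shift ). Stack=[( T * ( E )] ptr=8 lookahead=/ remaining=[/ id ) $]
Step 17: reduce F->( E ). Stack=[( T * F] ptr=8 lookahead=/ remaining=[/ id ) $]
Step 18: reduce T->T * F. Stack=[( T] ptr=8 lookahead=/ remaining=[/ id ) $]

Answer: ( T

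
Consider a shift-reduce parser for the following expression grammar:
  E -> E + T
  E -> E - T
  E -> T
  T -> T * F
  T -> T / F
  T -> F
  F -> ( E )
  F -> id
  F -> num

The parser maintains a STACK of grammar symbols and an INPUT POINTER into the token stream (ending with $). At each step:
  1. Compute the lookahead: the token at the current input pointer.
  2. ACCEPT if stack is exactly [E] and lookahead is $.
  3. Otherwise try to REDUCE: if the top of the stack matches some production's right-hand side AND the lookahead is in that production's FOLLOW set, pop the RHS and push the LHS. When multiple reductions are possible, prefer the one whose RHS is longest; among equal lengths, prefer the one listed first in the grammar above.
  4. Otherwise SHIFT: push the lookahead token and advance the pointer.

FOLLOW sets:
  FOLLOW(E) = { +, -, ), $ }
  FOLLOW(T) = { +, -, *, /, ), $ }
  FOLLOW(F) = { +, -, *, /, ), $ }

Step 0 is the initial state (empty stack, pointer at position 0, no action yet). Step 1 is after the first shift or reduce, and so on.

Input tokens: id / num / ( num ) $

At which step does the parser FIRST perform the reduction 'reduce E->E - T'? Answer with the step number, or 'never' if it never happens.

Answer: never

Derivation:
Step 1: shift id. Stack=[id] ptr=1 lookahead=/ remaining=[/ num / ( num ) $]
Step 2: reduce F->id. Stack=[F] ptr=1 lookahead=/ remaining=[/ num / ( num ) $]
Step 3: reduce T->F. Stack=[T] ptr=1 lookahead=/ remaining=[/ num / ( num ) $]
Step 4: shift /. Stack=[T /] ptr=2 lookahead=num remaining=[num / ( num ) $]
Step 5: shift num. Stack=[T / num] ptr=3 lookahead=/ remaining=[/ ( num ) $]
Step 6: reduce F->num. Stack=[T / F] ptr=3 lookahead=/ remaining=[/ ( num ) $]
Step 7: reduce T->T / F. Stack=[T] ptr=3 lookahead=/ remaining=[/ ( num ) $]
Step 8: shift /. Stack=[T /] ptr=4 lookahead=( remaining=[( num ) $]
Step 9: shift (. Stack=[T / (] ptr=5 lookahead=num remaining=[num ) $]
Step 10: shift num. Stack=[T / ( num] ptr=6 lookahead=) remaining=[) $]
Step 11: reduce F->num. Stack=[T / ( F] ptr=6 lookahead=) remaining=[) $]
Step 12: reduce T->F. Stack=[T / ( T] ptr=6 lookahead=) remaining=[) $]
Step 13: reduce E->T. Stack=[T / ( E] ptr=6 lookahead=) remaining=[) $]
Step 14: shift ). Stack=[T / ( E )] ptr=7 lookahead=$ remaining=[$]
Step 15: reduce F->( E ). Stack=[T / F] ptr=7 lookahead=$ remaining=[$]
Step 16: reduce T->T / F. Stack=[T] ptr=7 lookahead=$ remaining=[$]
Step 17: reduce E->T. Stack=[E] ptr=7 lookahead=$ remaining=[$]
Step 18: accept. Stack=[E] ptr=7 lookahead=$ remaining=[$]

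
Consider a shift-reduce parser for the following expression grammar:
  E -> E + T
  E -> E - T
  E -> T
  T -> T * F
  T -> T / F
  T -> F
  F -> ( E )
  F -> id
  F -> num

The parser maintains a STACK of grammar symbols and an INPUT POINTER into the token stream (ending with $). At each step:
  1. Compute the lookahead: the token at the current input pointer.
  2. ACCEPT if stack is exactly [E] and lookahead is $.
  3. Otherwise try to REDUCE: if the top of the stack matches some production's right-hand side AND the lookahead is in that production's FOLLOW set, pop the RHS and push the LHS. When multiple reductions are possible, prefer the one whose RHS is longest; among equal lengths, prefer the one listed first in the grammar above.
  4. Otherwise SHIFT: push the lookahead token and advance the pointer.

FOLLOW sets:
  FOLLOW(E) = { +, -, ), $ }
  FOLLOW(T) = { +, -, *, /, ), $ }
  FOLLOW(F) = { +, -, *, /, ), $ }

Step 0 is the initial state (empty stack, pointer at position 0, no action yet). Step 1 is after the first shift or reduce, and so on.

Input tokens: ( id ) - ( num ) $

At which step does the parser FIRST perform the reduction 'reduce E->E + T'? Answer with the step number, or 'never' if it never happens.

Step 1: shift (. Stack=[(] ptr=1 lookahead=id remaining=[id ) - ( num ) $]
Step 2: shift id. Stack=[( id] ptr=2 lookahead=) remaining=[) - ( num ) $]
Step 3: reduce F->id. Stack=[( F] ptr=2 lookahead=) remaining=[) - ( num ) $]
Step 4: reduce T->F. Stack=[( T] ptr=2 lookahead=) remaining=[) - ( num ) $]
Step 5: reduce E->T. Stack=[( E] ptr=2 lookahead=) remaining=[) - ( num ) $]
Step 6: shift ). Stack=[( E )] ptr=3 lookahead=- remaining=[- ( num ) $]
Step 7: reduce F->( E ). Stack=[F] ptr=3 lookahead=- remaining=[- ( num ) $]
Step 8: reduce T->F. Stack=[T] ptr=3 lookahead=- remaining=[- ( num ) $]
Step 9: reduce E->T. Stack=[E] ptr=3 lookahead=- remaining=[- ( num ) $]
Step 10: shift -. Stack=[E -] ptr=4 lookahead=( remaining=[( num ) $]
Step 11: shift (. Stack=[E - (] ptr=5 lookahead=num remaining=[num ) $]
Step 12: shift num. Stack=[E - ( num] ptr=6 lookahead=) remaining=[) $]
Step 13: reduce F->num. Stack=[E - ( F] ptr=6 lookahead=) remaining=[) $]
Step 14: reduce T->F. Stack=[E - ( T] ptr=6 lookahead=) remaining=[) $]
Step 15: reduce E->T. Stack=[E - ( E] ptr=6 lookahead=) remaining=[) $]
Step 16: shift ). Stack=[E - ( E )] ptr=7 lookahead=$ remaining=[$]
Step 17: reduce F->( E ). Stack=[E - F] ptr=7 lookahead=$ remaining=[$]
Step 18: reduce T->F. Stack=[E - T] ptr=7 lookahead=$ remaining=[$]
Step 19: reduce E->E - T. Stack=[E] ptr=7 lookahead=$ remaining=[$]
Step 20: accept. Stack=[E] ptr=7 lookahead=$ remaining=[$]

Answer: never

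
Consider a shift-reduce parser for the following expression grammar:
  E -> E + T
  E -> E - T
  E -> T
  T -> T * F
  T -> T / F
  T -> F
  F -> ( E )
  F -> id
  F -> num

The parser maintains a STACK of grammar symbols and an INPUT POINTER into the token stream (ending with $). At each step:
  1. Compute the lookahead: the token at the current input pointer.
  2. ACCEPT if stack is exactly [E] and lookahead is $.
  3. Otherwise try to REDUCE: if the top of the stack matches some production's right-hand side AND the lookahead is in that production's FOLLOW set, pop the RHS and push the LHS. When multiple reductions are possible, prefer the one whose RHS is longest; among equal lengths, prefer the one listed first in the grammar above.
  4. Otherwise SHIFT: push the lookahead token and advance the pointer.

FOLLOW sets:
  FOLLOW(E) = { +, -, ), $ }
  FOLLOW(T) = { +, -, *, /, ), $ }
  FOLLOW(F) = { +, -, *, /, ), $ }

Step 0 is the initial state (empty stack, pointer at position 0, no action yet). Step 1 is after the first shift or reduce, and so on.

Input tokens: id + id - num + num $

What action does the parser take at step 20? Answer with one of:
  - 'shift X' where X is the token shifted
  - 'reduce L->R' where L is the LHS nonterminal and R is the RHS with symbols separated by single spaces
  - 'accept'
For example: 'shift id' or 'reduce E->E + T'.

Step 1: shift id. Stack=[id] ptr=1 lookahead=+ remaining=[+ id - num + num $]
Step 2: reduce F->id. Stack=[F] ptr=1 lookahead=+ remaining=[+ id - num + num $]
Step 3: reduce T->F. Stack=[T] ptr=1 lookahead=+ remaining=[+ id - num + num $]
Step 4: reduce E->T. Stack=[E] ptr=1 lookahead=+ remaining=[+ id - num + num $]
Step 5: shift +. Stack=[E +] ptr=2 lookahead=id remaining=[id - num + num $]
Step 6: shift id. Stack=[E + id] ptr=3 lookahead=- remaining=[- num + num $]
Step 7: reduce F->id. Stack=[E + F] ptr=3 lookahead=- remaining=[- num + num $]
Step 8: reduce T->F. Stack=[E + T] ptr=3 lookahead=- remaining=[- num + num $]
Step 9: reduce E->E + T. Stack=[E] ptr=3 lookahead=- remaining=[- num + num $]
Step 10: shift -. Stack=[E -] ptr=4 lookahead=num remaining=[num + num $]
Step 11: shift num. Stack=[E - num] ptr=5 lookahead=+ remaining=[+ num $]
Step 12: reduce F->num. Stack=[E - F] ptr=5 lookahead=+ remaining=[+ num $]
Step 13: reduce T->F. Stack=[E - T] ptr=5 lookahead=+ remaining=[+ num $]
Step 14: reduce E->E - T. Stack=[E] ptr=5 lookahead=+ remaining=[+ num $]
Step 15: shift +. Stack=[E +] ptr=6 lookahead=num remaining=[num $]
Step 16: shift num. Stack=[E + num] ptr=7 lookahead=$ remaining=[$]
Step 17: reduce F->num. Stack=[E + F] ptr=7 lookahead=$ remaining=[$]
Step 18: reduce T->F. Stack=[E + T] ptr=7 lookahead=$ remaining=[$]
Step 19: reduce E->E + T. Stack=[E] ptr=7 lookahead=$ remaining=[$]
Step 20: accept. Stack=[E] ptr=7 lookahead=$ remaining=[$]

Answer: accept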